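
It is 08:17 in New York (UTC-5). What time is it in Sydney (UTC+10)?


Time difference = UTC+10 - UTC-5 = +15 hours
New hour = (8 + 15) mod 24
= 23 mod 24 = 23
Minutes unchanged → 23:17

23:17


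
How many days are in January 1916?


Month: January (month 1)
January has 31 days

31 days


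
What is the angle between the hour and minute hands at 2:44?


178.0°

Hour hand = 2×30 + 44×0.5 = 82.0°
Minute hand = 44×6 = 264°
Difference = |82.0 - 264| = 182.0°
Since > 180°: 360 - 182.0 = 178.0°


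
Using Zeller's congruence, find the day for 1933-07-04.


Tuesday

Zeller's congruence:
q=4, m=7, k=33, j=19
h = (4 + ⌊13×8/5⌋ + 33 + ⌊33/4⌋ + ⌊19/4⌋ - 2×19) mod 7
= (4 + 20 + 33 + 8 + 4 - 38) mod 7
= 31 mod 7 = 3
h=3 → Tuesday


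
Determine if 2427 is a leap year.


No

Rules: divisible by 4 AND (not by 100 OR by 400)
2427 ÷ 4 = 606 remainder 3 → not divisible by 4
Not divisible by 4 → not a leap year


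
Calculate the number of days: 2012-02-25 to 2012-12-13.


292 days

From February 25, 2012 to December 13, 2012
Rest of February 2012: 29 - 25 = 4
Full months: March 31, April 30, May 31, June 30, July 31, August 31, September 30, October 31, November 30
Days into December 2012: 13
Total = 4 + 31 + 30 + 31 + 30 + 31 + 31 + 30 + 31 + 30 + 13 = 292 days


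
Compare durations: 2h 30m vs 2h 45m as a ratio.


10:11 (0.91)

Duration 1: 150 minutes
Duration 2: 165 minutes
Ratio = 150:165
GCD = 15
Simplified = 10:11
As a decimal: 10/11 ≈ 0.91


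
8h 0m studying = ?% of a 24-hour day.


Time: 480 minutes
Day: 1440 minutes
Percentage = (480/1440) × 100 ≈ 33.3%

33.3%


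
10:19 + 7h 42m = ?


18:01

Start: 619 minutes from midnight
Add: 462 minutes
Total: 1081 minutes
Hours: 1081 ÷ 60 = 18 remainder 1


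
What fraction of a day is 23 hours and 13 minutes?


Total minutes: 23×60 + 13 = 1393
Day = 24×60 = 1440 minutes
Fraction = 1393/1440 ≈ 0.9674
As a percentage: 1393/1440 × 100 ≈ 96.74%

0.9674 (96.74%)


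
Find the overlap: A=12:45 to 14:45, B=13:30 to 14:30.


60 minutes

Meeting A: 765-885 (in minutes from midnight)
Meeting B: 810-870
Overlap start = max(765, 810) = 810
Overlap end = min(885, 870) = 870
Overlap = max(0, 870 - 810) = 60 min


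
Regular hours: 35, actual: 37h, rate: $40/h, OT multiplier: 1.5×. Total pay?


Regular: 35h × $40 = $1400.00
Overtime: 37 - 35 = 2h
OT pay: 2h × $40 × 1.5 = $120.00
Total = $1400.00 + $120.00 = $1520.00

$1520.00


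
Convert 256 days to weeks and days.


Weeks: 256 ÷ 7 = 36 remainder 4

36 weeks 4 days


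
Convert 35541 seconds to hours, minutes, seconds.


Hours: 35541 ÷ 3600 = 9 remainder 3141
Minutes: 3141 ÷ 60 = 52 remainder 21
Seconds: 21

9h 52m 21s


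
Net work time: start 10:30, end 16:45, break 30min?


5h 45m (345 minutes)

Total time = (16×60+45) - (10×60+30)
= 1005 - 630 = 375 min
Minus break: 375 - 30 = 345 min
= 5h 45m


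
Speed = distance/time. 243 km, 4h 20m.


Distance: 243 km
Time: 4h 20m = 260 min = 260/60 = 13/3 hours
Speed = 243 ÷ (13/3) = 243 × 3 / 13 = 729/13 ≈ 56.1 km/h

56.1 km/h


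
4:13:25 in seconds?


Hours: 4 × 3600 = 14400
Minutes: 13 × 60 = 780
Seconds: 25
Total = 14400 + 780 + 25 = 15205

15205 seconds


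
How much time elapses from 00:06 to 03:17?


End time in minutes: 3×60 + 17 = 197
Start time in minutes: 0×60 + 6 = 6
Difference = 197 - 6 = 191 minutes
= 3 hours 11 minutes

3h 11m


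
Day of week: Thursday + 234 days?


Start: Thursday (index 3)
(3 + 234) mod 7
= 237 mod 7
= 6
Index 6 → Sunday

Sunday


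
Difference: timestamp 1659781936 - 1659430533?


Difference = 1659781936 - 1659430533 = 351403 seconds
In hours: 351403 / 3600 ≈ 97.6
In days: 351403 / 86400 ≈ 4.07

351403 seconds (97.6 hours / 4.07 days)


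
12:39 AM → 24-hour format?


00:39

Input: 12:39 AM
12 AM → 00 (midnight)


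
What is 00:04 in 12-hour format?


12:04 AM

Hour: 0
0 → 12 AM (midnight)


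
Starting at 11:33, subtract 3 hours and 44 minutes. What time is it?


07:49

Start: 693 minutes from midnight
Subtract: 224 minutes
Remaining: 693 - 224 = 469
Hours: 7, Minutes: 49


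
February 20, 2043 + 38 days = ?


Start: February 20, 2043
Add 38 days
February 20 → March 1: 28 - 20 + 1 = 9 days (38 - 9 = 29 left)
March 1 + 29 = March 30, 2043

March 30, 2043


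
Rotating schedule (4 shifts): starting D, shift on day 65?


Shift D

Shifts: A, B, C, D
Start: D (index 3)
Day 65: (3 + 65 - 1) mod 4
= 67 mod 4
= 3
Index 3 → shift D


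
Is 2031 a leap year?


No

Rules: divisible by 4 AND (not by 100 OR by 400)
2031 ÷ 4 = 507 remainder 3 → not divisible by 4
Not divisible by 4 → not a leap year


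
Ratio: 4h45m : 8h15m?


19:33 (0.58)

Duration 1: 285 minutes
Duration 2: 495 minutes
Ratio = 285:495
GCD = 15
Simplified = 19:33
As a decimal: 19/33 ≈ 0.58


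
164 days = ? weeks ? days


Weeks: 164 ÷ 7 = 23 remainder 3

23 weeks 3 days


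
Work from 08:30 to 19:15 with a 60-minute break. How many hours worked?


Total time = (19×60+15) - (8×60+30)
= 1155 - 510 = 645 min
Minus break: 645 - 60 = 585 min
= 9h 45m

9h 45m (585 minutes)


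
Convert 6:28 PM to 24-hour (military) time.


18:28

Input: 6:28 PM
PM: 6 + 12 = 18


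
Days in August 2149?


31 days

Month: August (month 8)
August has 31 days


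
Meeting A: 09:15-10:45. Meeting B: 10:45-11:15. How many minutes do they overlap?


Meeting A: 555-645 (in minutes from midnight)
Meeting B: 645-675
Overlap start = max(555, 645) = 645
Overlap end = min(645, 675) = 645
Overlap = max(0, 645 - 645) = 0 min

0 minutes


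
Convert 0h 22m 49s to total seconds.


1369 seconds

Hours: 0 × 3600 = 0
Minutes: 22 × 60 = 1320
Seconds: 49
Total = 0 + 1320 + 49 = 1369


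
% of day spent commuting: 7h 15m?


30.2%

Time: 435 minutes
Day: 1440 minutes
Percentage = (435/1440) × 100 ≈ 30.2%


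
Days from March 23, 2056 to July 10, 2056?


From March 23, 2056 to July 10, 2056
Rest of March 2056: 31 - 23 = 8
Full months: April 30, May 31, June 30
Days into July 2056: 10
Total = 8 + 30 + 31 + 30 + 10 = 109 days

109 days


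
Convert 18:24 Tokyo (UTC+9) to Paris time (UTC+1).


Time difference = UTC+1 - UTC+9 = -8 hours
New hour = (18 -8) mod 24
= 10 mod 24 = 10
Minutes unchanged → 10:24

10:24


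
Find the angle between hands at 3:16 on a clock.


Hour hand = 3×30 + 16×0.5 = 98.0°
Minute hand = 16×6 = 96°
Difference = |98.0 - 96| = 2.0°

2.0°


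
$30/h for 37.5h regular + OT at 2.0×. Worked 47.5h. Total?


$1725.00

Regular: 37.5h × $30 = $1125.00
Overtime: 47.5 - 37.5 = 10.0h
OT pay: 10.0h × $30 × 2.0 = $600.00
Total = $1125.00 + $600.00 = $1725.00


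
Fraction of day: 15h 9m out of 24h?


0.6313 (63.13%)

Total minutes: 15×60 + 9 = 909
Day = 24×60 = 1440 minutes
Fraction = 909/1440 ≈ 0.6313
As a percentage: 909/1440 × 100 ≈ 63.13%


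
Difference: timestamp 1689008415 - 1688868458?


139957 seconds (38.9 hours / 1.62 days)

Difference = 1689008415 - 1688868458 = 139957 seconds
In hours: 139957 / 3600 ≈ 38.9
In days: 139957 / 86400 ≈ 1.62


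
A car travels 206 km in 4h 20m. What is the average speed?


Distance: 206 km
Time: 4h 20m = 260 min = 260/60 = 13/3 hours
Speed = 206 ÷ (13/3) = 206 × 3 / 13 = 618/13 ≈ 47.5 km/h

47.5 km/h


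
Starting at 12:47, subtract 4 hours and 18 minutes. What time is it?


08:29

Start: 767 minutes from midnight
Subtract: 258 minutes
Remaining: 767 - 258 = 509
Hours: 8, Minutes: 29


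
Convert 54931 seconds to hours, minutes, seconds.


15h 15m 31s

Hours: 54931 ÷ 3600 = 15 remainder 931
Minutes: 931 ÷ 60 = 15 remainder 31
Seconds: 31


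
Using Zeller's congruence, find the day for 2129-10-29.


Zeller's congruence:
q=29, m=10, k=29, j=21
h = (29 + ⌊13×11/5⌋ + 29 + ⌊29/4⌋ + ⌊21/4⌋ - 2×21) mod 7
= (29 + 28 + 29 + 7 + 5 - 42) mod 7
= 56 mod 7 = 0
h=0 → Saturday

Saturday


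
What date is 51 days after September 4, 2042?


October 25, 2042

Start: September 4, 2042
Add 51 days
September 4 → October 1: 30 - 4 + 1 = 27 days (51 - 27 = 24 left)
October 1 + 24 = October 25, 2042


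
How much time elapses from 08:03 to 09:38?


End time in minutes: 9×60 + 38 = 578
Start time in minutes: 8×60 + 3 = 483
Difference = 578 - 483 = 95 minutes
= 1 hours 35 minutes

1h 35m


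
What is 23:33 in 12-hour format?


Hour: 23
23 - 12 = 11 → PM

11:33 PM


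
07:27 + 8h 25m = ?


Start: 447 minutes from midnight
Add: 505 minutes
Total: 952 minutes
Hours: 952 ÷ 60 = 15 remainder 52

15:52


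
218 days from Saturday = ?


Sunday

Start: Saturday (index 5)
(5 + 218) mod 7
= 223 mod 7
= 6
Index 6 → Sunday


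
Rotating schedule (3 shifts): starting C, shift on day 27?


Shift B

Shifts: A, B, C
Start: C (index 2)
Day 27: (2 + 27 - 1) mod 3
= 28 mod 3
= 1
Index 1 → shift B


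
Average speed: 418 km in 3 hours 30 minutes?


119.4 km/h

Distance: 418 km
Time: 3h 30m = 210 min = 210/60 = 7/2 hours
Speed = 418 ÷ (7/2) = 418 × 2 / 7 = 836/7 ≈ 119.4 km/h


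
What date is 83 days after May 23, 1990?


Start: May 23, 1990
Add 83 days
May 23 → June 1: 31 - 23 + 1 = 9 days (83 - 9 = 74 left)
June 1 → July 1: 30 - 1 + 1 = 30 days (74 - 30 = 44 left)
July 1 → August 1: 31 - 1 + 1 = 31 days (44 - 31 = 13 left)
August 1 + 13 = August 14, 1990

August 14, 1990


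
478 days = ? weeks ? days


68 weeks 2 days

Weeks: 478 ÷ 7 = 68 remainder 2


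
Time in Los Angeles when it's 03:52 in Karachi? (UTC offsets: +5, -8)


Time difference = UTC-8 - UTC+5 = -13 hours
New hour = (3 -13) mod 24
= -10 mod 24 = 14
Minutes unchanged → 14:52; -10 < 0 → previous day

14:52 (previous day)


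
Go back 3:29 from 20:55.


17:26

Start: 1255 minutes from midnight
Subtract: 209 minutes
Remaining: 1255 - 209 = 1046
Hours: 17, Minutes: 26


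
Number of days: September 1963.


30 days

Month: September (month 9)
September has 30 days


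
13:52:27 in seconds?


49947 seconds

Hours: 13 × 3600 = 46800
Minutes: 52 × 60 = 3120
Seconds: 27
Total = 46800 + 3120 + 27 = 49947


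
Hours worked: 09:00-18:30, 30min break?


9h 0m (540 minutes)

Total time = (18×60+30) - (9×60+0)
= 1110 - 540 = 570 min
Minus break: 570 - 30 = 540 min
= 9h 0m


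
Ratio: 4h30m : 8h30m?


9:17 (0.53)

Duration 1: 270 minutes
Duration 2: 510 minutes
Ratio = 270:510
GCD = 30
Simplified = 9:17
As a decimal: 9/17 ≈ 0.53


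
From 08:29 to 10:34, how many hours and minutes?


2h 5m

End time in minutes: 10×60 + 34 = 634
Start time in minutes: 8×60 + 29 = 509
Difference = 634 - 509 = 125 minutes
= 2 hours 5 minutes


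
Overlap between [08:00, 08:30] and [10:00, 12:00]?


0 minutes

Meeting A: 480-510 (in minutes from midnight)
Meeting B: 600-720
Overlap start = max(480, 600) = 600
Overlap end = min(510, 720) = 510
Overlap = max(0, 510 - 600) = 0 min


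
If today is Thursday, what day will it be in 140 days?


Thursday

Start: Thursday (index 3)
(3 + 140) mod 7
= 143 mod 7
= 3
Index 3 → Thursday


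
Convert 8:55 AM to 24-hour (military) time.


Input: 8:55 AM
AM hour stays: 8

08:55


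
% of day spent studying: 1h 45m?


Time: 105 minutes
Day: 1440 minutes
Percentage = (105/1440) × 100 ≈ 7.3%

7.3%


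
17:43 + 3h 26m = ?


Start: 1063 minutes from midnight
Add: 206 minutes
Total: 1269 minutes
Hours: 1269 ÷ 60 = 21 remainder 9

21:09


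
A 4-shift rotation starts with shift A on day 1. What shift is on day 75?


Shifts: A, B, C, D
Start: A (index 0)
Day 75: (0 + 75 - 1) mod 4
= 74 mod 4
= 2
Index 2 → shift C

Shift C


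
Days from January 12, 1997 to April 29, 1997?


107 days

From January 12, 1997 to April 29, 1997
Rest of January 1997: 31 - 12 = 19
Full months: February 1997 28, March 31
Days into April 1997: 29
Total = 19 + 28 + 31 + 29 = 107 days


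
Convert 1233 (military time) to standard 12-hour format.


Hour: 12
12 → 12 PM (noon)

12:33 PM


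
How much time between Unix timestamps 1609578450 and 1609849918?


Difference = 1609849918 - 1609578450 = 271468 seconds
In hours: 271468 / 3600 ≈ 75.4
In days: 271468 / 86400 ≈ 3.14

271468 seconds (75.4 hours / 3.14 days)


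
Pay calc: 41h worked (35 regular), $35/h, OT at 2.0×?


$1645.00

Regular: 35h × $35 = $1225.00
Overtime: 41 - 35 = 6h
OT pay: 6h × $35 × 2.0 = $420.00
Total = $1225.00 + $420.00 = $1645.00


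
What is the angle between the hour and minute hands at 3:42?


141.0°

Hour hand = 3×30 + 42×0.5 = 111.0°
Minute hand = 42×6 = 252°
Difference = |111.0 - 252| = 141.0°


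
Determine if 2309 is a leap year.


Rules: divisible by 4 AND (not by 100 OR by 400)
2309 ÷ 4 = 577 remainder 1 → not divisible by 4
Not divisible by 4 → not a leap year

No


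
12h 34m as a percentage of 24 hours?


Total minutes: 12×60 + 34 = 754
Day = 24×60 = 1440 minutes
Fraction = 754/1440 ≈ 0.5236
As a percentage: 754/1440 × 100 ≈ 52.36%

0.5236 (52.36%)


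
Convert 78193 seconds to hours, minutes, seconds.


Hours: 78193 ÷ 3600 = 21 remainder 2593
Minutes: 2593 ÷ 60 = 43 remainder 13
Seconds: 13

21h 43m 13s


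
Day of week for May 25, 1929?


Saturday

Zeller's congruence:
q=25, m=5, k=29, j=19
h = (25 + ⌊13×6/5⌋ + 29 + ⌊29/4⌋ + ⌊19/4⌋ - 2×19) mod 7
= (25 + 15 + 29 + 7 + 4 - 38) mod 7
= 42 mod 7 = 0
h=0 → Saturday


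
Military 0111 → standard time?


Hour: 1
1 < 12 → AM

1:11 AM


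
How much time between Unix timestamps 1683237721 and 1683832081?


Difference = 1683832081 - 1683237721 = 594360 seconds
In hours: 594360 / 3600 = 165.1
In days: 594360 / 86400 ≈ 6.88

594360 seconds (165.1 hours / 6.88 days)


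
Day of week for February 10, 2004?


Zeller's congruence:
q=10, m=14, k=3, j=20
h = (10 + ⌊13×15/5⌋ + 3 + ⌊3/4⌋ + ⌊20/4⌋ - 2×20) mod 7
= (10 + 39 + 3 + 0 + 5 - 40) mod 7
= 17 mod 7 = 3
h=3 → Tuesday

Tuesday


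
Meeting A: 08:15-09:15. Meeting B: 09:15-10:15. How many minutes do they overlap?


Meeting A: 495-555 (in minutes from midnight)
Meeting B: 555-615
Overlap start = max(495, 555) = 555
Overlap end = min(555, 615) = 555
Overlap = max(0, 555 - 555) = 0 min

0 minutes


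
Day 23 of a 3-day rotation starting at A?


Shift B

Shifts: A, B, C
Start: A (index 0)
Day 23: (0 + 23 - 1) mod 3
= 22 mod 3
= 1
Index 1 → shift B


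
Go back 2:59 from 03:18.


00:19

Start: 198 minutes from midnight
Subtract: 179 minutes
Remaining: 198 - 179 = 19
Hours: 0, Minutes: 19


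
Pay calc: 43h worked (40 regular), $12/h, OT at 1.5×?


Regular: 40h × $12 = $480.00
Overtime: 43 - 40 = 3h
OT pay: 3h × $12 × 1.5 = $54.00
Total = $480.00 + $54.00 = $534.00

$534.00


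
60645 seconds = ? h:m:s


16h 50m 45s

Hours: 60645 ÷ 3600 = 16 remainder 3045
Minutes: 3045 ÷ 60 = 50 remainder 45
Seconds: 45


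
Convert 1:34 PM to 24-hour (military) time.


13:34

Input: 1:34 PM
PM: 1 + 12 = 13


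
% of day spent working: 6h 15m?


Time: 375 minutes
Day: 1440 minutes
Percentage = (375/1440) × 100 ≈ 26.0%

26.0%


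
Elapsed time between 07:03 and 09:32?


2h 29m

End time in minutes: 9×60 + 32 = 572
Start time in minutes: 7×60 + 3 = 423
Difference = 572 - 423 = 149 minutes
= 2 hours 29 minutes


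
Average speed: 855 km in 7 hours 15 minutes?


Distance: 855 km
Time: 7h 15m = 435 min = 435/60 = 29/4 hours
Speed = 855 ÷ (29/4) = 855 × 4 / 29 = 3420/29 ≈ 117.9 km/h

117.9 km/h


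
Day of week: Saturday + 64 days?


Sunday

Start: Saturday (index 5)
(5 + 64) mod 7
= 69 mod 7
= 6
Index 6 → Sunday


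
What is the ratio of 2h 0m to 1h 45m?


8:7 (1.14)

Duration 1: 120 minutes
Duration 2: 105 minutes
Ratio = 120:105
GCD = 15
Simplified = 8:7
As a decimal: 8/7 ≈ 1.14


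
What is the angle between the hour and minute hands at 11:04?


Hour hand = 11×30 + 4×0.5 = 332.0°
Minute hand = 4×6 = 24°
Difference = |332.0 - 24| = 308.0°
Since > 180°: 360 - 308.0 = 52.0°

52.0°


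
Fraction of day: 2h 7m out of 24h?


0.0882 (8.82%)

Total minutes: 2×60 + 7 = 127
Day = 24×60 = 1440 minutes
Fraction = 127/1440 ≈ 0.0882
As a percentage: 127/1440 × 100 ≈ 8.82%


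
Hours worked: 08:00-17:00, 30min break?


Total time = (17×60+0) - (8×60+0)
= 1020 - 480 = 540 min
Minus break: 540 - 30 = 510 min
= 8h 30m

8h 30m (510 minutes)


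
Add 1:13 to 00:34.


Start: 34 minutes from midnight
Add: 73 minutes
Total: 107 minutes
Hours: 107 ÷ 60 = 1 remainder 47

01:47


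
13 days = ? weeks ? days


Weeks: 13 ÷ 7 = 1 remainder 6

1 weeks 6 days


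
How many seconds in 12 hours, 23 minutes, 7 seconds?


Hours: 12 × 3600 = 43200
Minutes: 23 × 60 = 1380
Seconds: 7
Total = 43200 + 1380 + 7 = 44587

44587 seconds


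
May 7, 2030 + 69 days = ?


July 15, 2030

Start: May 7, 2030
Add 69 days
May 7 → June 1: 31 - 7 + 1 = 25 days (69 - 25 = 44 left)
June 1 → July 1: 30 - 1 + 1 = 30 days (44 - 30 = 14 left)
July 1 + 14 = July 15, 2030


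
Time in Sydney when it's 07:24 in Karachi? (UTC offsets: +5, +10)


Time difference = UTC+10 - UTC+5 = +5 hours
New hour = (7 + 5) mod 24
= 12 mod 24 = 12
Minutes unchanged → 12:24

12:24


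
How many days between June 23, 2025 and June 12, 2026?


354 days

From June 23, 2025 to June 12, 2026
Rest of June 2025: 30 - 23 = 7
Full months: July 31, August 31, September 30, October 31, November 30, December 31, January 31, February 2026 28, March 31, April 30, May 31
Days into June 2026: 12
Total = 7 + 31 + 31 + 30 + 31 + 30 + 31 + 31 + 28 + 31 + 30 + 31 + 12 = 354 days


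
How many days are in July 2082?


31 days

Month: July (month 7)
July has 31 days


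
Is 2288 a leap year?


Yes

Rules: divisible by 4 AND (not by 100 OR by 400)
2288 ÷ 4 = 572 exactly → divisible by 4
2288 ÷ 100 = 22 remainder 88 → not divisible by 100
Divisible by 4 but not by 100 → leap year


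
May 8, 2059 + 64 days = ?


July 11, 2059

Start: May 8, 2059
Add 64 days
May 8 → June 1: 31 - 8 + 1 = 24 days (64 - 24 = 40 left)
June 1 → July 1: 30 - 1 + 1 = 30 days (40 - 30 = 10 left)
July 1 + 10 = July 11, 2059


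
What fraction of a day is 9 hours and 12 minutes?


Total minutes: 9×60 + 12 = 552
Day = 24×60 = 1440 minutes
Fraction = 552/1440 ≈ 0.3833
As a percentage: 552/1440 × 100 ≈ 38.33%

0.3833 (38.33%)


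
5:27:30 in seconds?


Hours: 5 × 3600 = 18000
Minutes: 27 × 60 = 1620
Seconds: 30
Total = 18000 + 1620 + 30 = 19650

19650 seconds


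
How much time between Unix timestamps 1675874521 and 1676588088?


713567 seconds (198.2 hours / 8.26 days)

Difference = 1676588088 - 1675874521 = 713567 seconds
In hours: 713567 / 3600 ≈ 198.2
In days: 713567 / 86400 ≈ 8.26


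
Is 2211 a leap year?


Rules: divisible by 4 AND (not by 100 OR by 400)
2211 ÷ 4 = 552 remainder 3 → not divisible by 4
Not divisible by 4 → not a leap year

No


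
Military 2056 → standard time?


Hour: 20
20 - 12 = 8 → PM

8:56 PM


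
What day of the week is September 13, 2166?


Saturday

Zeller's congruence:
q=13, m=9, k=66, j=21
h = (13 + ⌊13×10/5⌋ + 66 + ⌊66/4⌋ + ⌊21/4⌋ - 2×21) mod 7
= (13 + 26 + 66 + 16 + 5 - 42) mod 7
= 84 mod 7 = 0
h=0 → Saturday


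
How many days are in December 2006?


Month: December (month 12)
December has 31 days

31 days


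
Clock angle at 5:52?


136.0°

Hour hand = 5×30 + 52×0.5 = 176.0°
Minute hand = 52×6 = 312°
Difference = |176.0 - 312| = 136.0°


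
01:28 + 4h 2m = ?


Start: 88 minutes from midnight
Add: 242 minutes
Total: 330 minutes
Hours: 330 ÷ 60 = 5 remainder 30

05:30


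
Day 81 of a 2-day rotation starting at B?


Shift B

Shifts: A, B
Start: B (index 1)
Day 81: (1 + 81 - 1) mod 2
= 81 mod 2
= 1
Index 1 → shift B


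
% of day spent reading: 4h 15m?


17.7%

Time: 255 minutes
Day: 1440 minutes
Percentage = (255/1440) × 100 ≈ 17.7%


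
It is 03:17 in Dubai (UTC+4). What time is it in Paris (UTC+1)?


Time difference = UTC+1 - UTC+4 = -3 hours
New hour = (3 -3) mod 24
= 0 mod 24 = 0
Minutes unchanged → 00:17

00:17


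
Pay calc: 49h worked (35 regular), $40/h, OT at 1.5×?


$2240.00

Regular: 35h × $40 = $1400.00
Overtime: 49 - 35 = 14h
OT pay: 14h × $40 × 1.5 = $840.00
Total = $1400.00 + $840.00 = $2240.00


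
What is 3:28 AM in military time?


Input: 3:28 AM
AM hour stays: 3

03:28


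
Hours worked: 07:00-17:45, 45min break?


Total time = (17×60+45) - (7×60+0)
= 1065 - 420 = 645 min
Minus break: 645 - 45 = 600 min
= 10h 0m

10h 0m (600 minutes)


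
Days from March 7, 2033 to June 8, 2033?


From March 7, 2033 to June 8, 2033
Rest of March 2033: 31 - 7 = 24
Full months: April 30, May 31
Days into June 2033: 8
Total = 24 + 30 + 31 + 8 = 93 days

93 days


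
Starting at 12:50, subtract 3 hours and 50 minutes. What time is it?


09:00

Start: 770 minutes from midnight
Subtract: 230 minutes
Remaining: 770 - 230 = 540
Hours: 9, Minutes: 0


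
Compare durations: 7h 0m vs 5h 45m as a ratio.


28:23 (1.22)

Duration 1: 420 minutes
Duration 2: 345 minutes
Ratio = 420:345
GCD = 15
Simplified = 28:23
As a decimal: 28/23 ≈ 1.22


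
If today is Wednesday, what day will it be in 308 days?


Start: Wednesday (index 2)
(2 + 308) mod 7
= 310 mod 7
= 2
Index 2 → Wednesday

Wednesday


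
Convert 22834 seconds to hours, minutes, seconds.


6h 20m 34s

Hours: 22834 ÷ 3600 = 6 remainder 1234
Minutes: 1234 ÷ 60 = 20 remainder 34
Seconds: 34


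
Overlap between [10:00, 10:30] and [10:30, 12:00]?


Meeting A: 600-630 (in minutes from midnight)
Meeting B: 630-720
Overlap start = max(600, 630) = 630
Overlap end = min(630, 720) = 630
Overlap = max(0, 630 - 630) = 0 min

0 minutes


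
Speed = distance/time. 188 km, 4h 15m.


Distance: 188 km
Time: 4h 15m = 255 min = 255/60 = 17/4 hours
Speed = 188 ÷ (17/4) = 188 × 4 / 17 = 752/17 ≈ 44.2 km/h

44.2 km/h


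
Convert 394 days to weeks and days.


56 weeks 2 days

Weeks: 394 ÷ 7 = 56 remainder 2


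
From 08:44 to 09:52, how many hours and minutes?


End time in minutes: 9×60 + 52 = 592
Start time in minutes: 8×60 + 44 = 524
Difference = 592 - 524 = 68 minutes
= 1 hours 8 minutes

1h 8m


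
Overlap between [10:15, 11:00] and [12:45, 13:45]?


Meeting A: 615-660 (in minutes from midnight)
Meeting B: 765-825
Overlap start = max(615, 765) = 765
Overlap end = min(660, 825) = 660
Overlap = max(0, 660 - 765) = 0 min

0 minutes


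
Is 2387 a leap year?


No

Rules: divisible by 4 AND (not by 100 OR by 400)
2387 ÷ 4 = 596 remainder 3 → not divisible by 4
Not divisible by 4 → not a leap year


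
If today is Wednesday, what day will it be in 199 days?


Saturday

Start: Wednesday (index 2)
(2 + 199) mod 7
= 201 mod 7
= 5
Index 5 → Saturday


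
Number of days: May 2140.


Month: May (month 5)
May has 31 days

31 days


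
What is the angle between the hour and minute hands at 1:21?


Hour hand = 1×30 + 21×0.5 = 40.5°
Minute hand = 21×6 = 126°
Difference = |40.5 - 126| = 85.5°

85.5°


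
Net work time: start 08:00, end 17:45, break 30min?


Total time = (17×60+45) - (8×60+0)
= 1065 - 480 = 585 min
Minus break: 585 - 30 = 555 min
= 9h 15m

9h 15m (555 minutes)


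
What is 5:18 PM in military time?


Input: 5:18 PM
PM: 5 + 12 = 17

17:18


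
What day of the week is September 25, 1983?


Sunday

Zeller's congruence:
q=25, m=9, k=83, j=19
h = (25 + ⌊13×10/5⌋ + 83 + ⌊83/4⌋ + ⌊19/4⌋ - 2×19) mod 7
= (25 + 26 + 83 + 20 + 4 - 38) mod 7
= 120 mod 7 = 1
h=1 → Sunday


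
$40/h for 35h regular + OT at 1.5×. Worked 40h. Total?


$1700.00

Regular: 35h × $40 = $1400.00
Overtime: 40 - 35 = 5h
OT pay: 5h × $40 × 1.5 = $300.00
Total = $1400.00 + $300.00 = $1700.00


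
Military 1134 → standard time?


Hour: 11
11 < 12 → AM

11:34 AM


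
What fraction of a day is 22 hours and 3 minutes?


Total minutes: 22×60 + 3 = 1323
Day = 24×60 = 1440 minutes
Fraction = 1323/1440 ≈ 0.9188
As a percentage: 1323/1440 × 100 ≈ 91.88%

0.9188 (91.88%)


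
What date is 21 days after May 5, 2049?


May 26, 2049

Start: May 5, 2049
Add 21 days
May 5 + 21 = May 26, 2049


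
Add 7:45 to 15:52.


23:37

Start: 952 minutes from midnight
Add: 465 minutes
Total: 1417 minutes
Hours: 1417 ÷ 60 = 23 remainder 37


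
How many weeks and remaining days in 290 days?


Weeks: 290 ÷ 7 = 41 remainder 3

41 weeks 3 days


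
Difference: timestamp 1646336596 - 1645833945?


502651 seconds (139.6 hours / 5.82 days)

Difference = 1646336596 - 1645833945 = 502651 seconds
In hours: 502651 / 3600 ≈ 139.6
In days: 502651 / 86400 ≈ 5.82


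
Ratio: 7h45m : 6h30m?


31:26 (1.19)

Duration 1: 465 minutes
Duration 2: 390 minutes
Ratio = 465:390
GCD = 15
Simplified = 31:26
As a decimal: 31/26 ≈ 1.19


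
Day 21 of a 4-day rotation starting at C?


Shifts: A, B, C, D
Start: C (index 2)
Day 21: (2 + 21 - 1) mod 4
= 22 mod 4
= 2
Index 2 → shift C

Shift C


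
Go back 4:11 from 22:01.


Start: 1321 minutes from midnight
Subtract: 251 minutes
Remaining: 1321 - 251 = 1070
Hours: 17, Minutes: 50

17:50


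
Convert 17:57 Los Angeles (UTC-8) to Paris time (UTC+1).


Time difference = UTC+1 - UTC-8 = +9 hours
New hour = (17 + 9) mod 24
= 26 mod 24 = 2
Minutes unchanged → 02:57; 26 ≥ 24 → next day

02:57 (next day)


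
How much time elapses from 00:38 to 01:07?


End time in minutes: 1×60 + 7 = 67
Start time in minutes: 0×60 + 38 = 38
Difference = 67 - 38 = 29 minutes
= 0 hours 29 minutes

0h 29m


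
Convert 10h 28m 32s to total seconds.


37712 seconds

Hours: 10 × 3600 = 36000
Minutes: 28 × 60 = 1680
Seconds: 32
Total = 36000 + 1680 + 32 = 37712


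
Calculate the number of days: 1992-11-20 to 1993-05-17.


178 days

From November 20, 1992 to May 17, 1993
Rest of November 1992: 30 - 20 = 10
Full months: December 31, January 31, February 1993 28, March 31, April 30
Days into May 1993: 17
Total = 10 + 31 + 31 + 28 + 31 + 30 + 17 = 178 days


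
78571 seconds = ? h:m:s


21h 49m 31s

Hours: 78571 ÷ 3600 = 21 remainder 2971
Minutes: 2971 ÷ 60 = 49 remainder 31
Seconds: 31


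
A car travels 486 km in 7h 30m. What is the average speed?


64.8 km/h

Distance: 486 km
Time: 7h 30m = 450 min = 450/60 = 15/2 hours
Speed = 486 ÷ (15/2) = 486 × 2 / 15 = 972/15 = 64.8 km/h


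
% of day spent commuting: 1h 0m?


4.2%

Time: 60 minutes
Day: 1440 minutes
Percentage = (60/1440) × 100 ≈ 4.2%


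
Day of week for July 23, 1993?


Friday

Zeller's congruence:
q=23, m=7, k=93, j=19
h = (23 + ⌊13×8/5⌋ + 93 + ⌊93/4⌋ + ⌊19/4⌋ - 2×19) mod 7
= (23 + 20 + 93 + 23 + 4 - 38) mod 7
= 125 mod 7 = 6
h=6 → Friday


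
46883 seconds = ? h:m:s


Hours: 46883 ÷ 3600 = 13 remainder 83
Minutes: 83 ÷ 60 = 1 remainder 23
Seconds: 23

13h 1m 23s


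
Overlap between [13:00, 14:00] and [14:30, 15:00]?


0 minutes

Meeting A: 780-840 (in minutes from midnight)
Meeting B: 870-900
Overlap start = max(780, 870) = 870
Overlap end = min(840, 900) = 840
Overlap = max(0, 840 - 870) = 0 min


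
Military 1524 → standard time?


Hour: 15
15 - 12 = 3 → PM

3:24 PM


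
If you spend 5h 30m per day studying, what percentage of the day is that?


22.9%

Time: 330 minutes
Day: 1440 minutes
Percentage = (330/1440) × 100 ≈ 22.9%


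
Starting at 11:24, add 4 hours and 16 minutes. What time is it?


15:40

Start: 684 minutes from midnight
Add: 256 minutes
Total: 940 minutes
Hours: 940 ÷ 60 = 15 remainder 40


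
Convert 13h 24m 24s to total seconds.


48264 seconds

Hours: 13 × 3600 = 46800
Minutes: 24 × 60 = 1440
Seconds: 24
Total = 46800 + 1440 + 24 = 48264


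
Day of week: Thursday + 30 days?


Saturday

Start: Thursday (index 3)
(3 + 30) mod 7
= 33 mod 7
= 5
Index 5 → Saturday


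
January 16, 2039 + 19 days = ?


Start: January 16, 2039
Add 19 days
January 16 → February 1: 31 - 16 + 1 = 16 days (19 - 16 = 3 left)
February 1 + 3 = February 4, 2039

February 4, 2039


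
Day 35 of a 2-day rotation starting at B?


Shift B

Shifts: A, B
Start: B (index 1)
Day 35: (1 + 35 - 1) mod 2
= 35 mod 2
= 1
Index 1 → shift B


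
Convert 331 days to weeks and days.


47 weeks 2 days

Weeks: 331 ÷ 7 = 47 remainder 2


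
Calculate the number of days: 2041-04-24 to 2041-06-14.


From April 24, 2041 to June 14, 2041
Rest of April 2041: 30 - 24 = 6
Full months: May 31
Days into June 2041: 14
Total = 6 + 31 + 14 = 51 days

51 days


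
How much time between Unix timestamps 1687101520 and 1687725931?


624411 seconds (173.4 hours / 7.23 days)

Difference = 1687725931 - 1687101520 = 624411 seconds
In hours: 624411 / 3600 ≈ 173.4
In days: 624411 / 86400 ≈ 7.23


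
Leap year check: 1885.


No

Rules: divisible by 4 AND (not by 100 OR by 400)
1885 ÷ 4 = 471 remainder 1 → not divisible by 4
Not divisible by 4 → not a leap year


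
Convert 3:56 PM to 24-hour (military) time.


15:56

Input: 3:56 PM
PM: 3 + 12 = 15


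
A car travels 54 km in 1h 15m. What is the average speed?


43.2 km/h

Distance: 54 km
Time: 1h 15m = 75 min = 75/60 = 5/4 hours
Speed = 54 ÷ (5/4) = 54 × 4 / 5 = 216/5 = 43.2 km/h


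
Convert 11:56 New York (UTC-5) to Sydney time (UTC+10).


02:56 (next day)

Time difference = UTC+10 - UTC-5 = +15 hours
New hour = (11 + 15) mod 24
= 26 mod 24 = 2
Minutes unchanged → 02:56; 26 ≥ 24 → next day


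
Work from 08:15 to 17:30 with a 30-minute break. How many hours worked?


8h 45m (525 minutes)

Total time = (17×60+30) - (8×60+15)
= 1050 - 495 = 555 min
Minus break: 555 - 30 = 525 min
= 8h 45m


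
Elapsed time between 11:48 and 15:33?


3h 45m

End time in minutes: 15×60 + 33 = 933
Start time in minutes: 11×60 + 48 = 708
Difference = 933 - 708 = 225 minutes
= 3 hours 45 minutes


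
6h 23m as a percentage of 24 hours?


Total minutes: 6×60 + 23 = 383
Day = 24×60 = 1440 minutes
Fraction = 383/1440 ≈ 0.2660
As a percentage: 383/1440 × 100 ≈ 26.60%

0.2660 (26.60%)


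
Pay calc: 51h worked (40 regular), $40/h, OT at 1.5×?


Regular: 40h × $40 = $1600.00
Overtime: 51 - 40 = 11h
OT pay: 11h × $40 × 1.5 = $660.00
Total = $1600.00 + $660.00 = $2260.00

$2260.00


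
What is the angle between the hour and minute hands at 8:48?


24.0°

Hour hand = 8×30 + 48×0.5 = 264.0°
Minute hand = 48×6 = 288°
Difference = |264.0 - 288| = 24.0°


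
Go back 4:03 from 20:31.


Start: 1231 minutes from midnight
Subtract: 243 minutes
Remaining: 1231 - 243 = 988
Hours: 16, Minutes: 28

16:28


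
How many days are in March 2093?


31 days

Month: March (month 3)
March has 31 days


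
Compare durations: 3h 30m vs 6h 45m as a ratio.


14:27 (0.52)

Duration 1: 210 minutes
Duration 2: 405 minutes
Ratio = 210:405
GCD = 15
Simplified = 14:27
As a decimal: 14/27 ≈ 0.52


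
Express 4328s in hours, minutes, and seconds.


1h 12m 8s

Hours: 4328 ÷ 3600 = 1 remainder 728
Minutes: 728 ÷ 60 = 12 remainder 8
Seconds: 8


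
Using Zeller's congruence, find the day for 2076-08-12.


Zeller's congruence:
q=12, m=8, k=76, j=20
h = (12 + ⌊13×9/5⌋ + 76 + ⌊76/4⌋ + ⌊20/4⌋ - 2×20) mod 7
= (12 + 23 + 76 + 19 + 5 - 40) mod 7
= 95 mod 7 = 4
h=4 → Wednesday

Wednesday


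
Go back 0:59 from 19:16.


Start: 1156 minutes from midnight
Subtract: 59 minutes
Remaining: 1156 - 59 = 1097
Hours: 18, Minutes: 17

18:17


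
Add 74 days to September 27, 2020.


Start: September 27, 2020
Add 74 days
September 27 → October 1: 30 - 27 + 1 = 4 days (74 - 4 = 70 left)
October 1 → November 1: 31 - 1 + 1 = 31 days (70 - 31 = 39 left)
November 1 → December 1: 30 - 1 + 1 = 30 days (39 - 30 = 9 left)
December 1 + 9 = December 10, 2020

December 10, 2020


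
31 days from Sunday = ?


Wednesday

Start: Sunday (index 6)
(6 + 31) mod 7
= 37 mod 7
= 2
Index 2 → Wednesday


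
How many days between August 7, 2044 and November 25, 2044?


110 days

From August 7, 2044 to November 25, 2044
Rest of August 2044: 31 - 7 = 24
Full months: September 30, October 31
Days into November 2044: 25
Total = 24 + 30 + 31 + 25 = 110 days


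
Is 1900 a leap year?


Rules: divisible by 4 AND (not by 100 OR by 400)
1900 ÷ 4 = 475 exactly → divisible by 4
1900 ÷ 100 = 19 exactly → divisible by 100
1900 ÷ 400 = 4 remainder 300 → not divisible by 400
Divisible by 100 but not by 400 → not a leap year

No


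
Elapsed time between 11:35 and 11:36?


End time in minutes: 11×60 + 36 = 696
Start time in minutes: 11×60 + 35 = 695
Difference = 696 - 695 = 1 minutes
= 0 hours 1 minutes

0h 1m


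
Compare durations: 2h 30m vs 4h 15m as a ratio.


Duration 1: 150 minutes
Duration 2: 255 minutes
Ratio = 150:255
GCD = 15
Simplified = 10:17
As a decimal: 10/17 ≈ 0.59

10:17 (0.59)


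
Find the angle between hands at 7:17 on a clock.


116.5°

Hour hand = 7×30 + 17×0.5 = 218.5°
Minute hand = 17×6 = 102°
Difference = |218.5 - 102| = 116.5°


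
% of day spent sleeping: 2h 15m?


9.4%

Time: 135 minutes
Day: 1440 minutes
Percentage = (135/1440) × 100 ≈ 9.4%


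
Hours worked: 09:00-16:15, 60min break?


6h 15m (375 minutes)

Total time = (16×60+15) - (9×60+0)
= 975 - 540 = 435 min
Minus break: 435 - 60 = 375 min
= 6h 15m


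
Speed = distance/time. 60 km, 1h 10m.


Distance: 60 km
Time: 1h 10m = 70 min = 70/60 = 7/6 hours
Speed = 60 ÷ (7/6) = 60 × 6 / 7 = 360/7 ≈ 51.4 km/h

51.4 km/h


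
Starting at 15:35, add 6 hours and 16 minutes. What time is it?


21:51

Start: 935 minutes from midnight
Add: 376 minutes
Total: 1311 minutes
Hours: 1311 ÷ 60 = 21 remainder 51


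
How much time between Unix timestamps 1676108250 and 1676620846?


Difference = 1676620846 - 1676108250 = 512596 seconds
In hours: 512596 / 3600 ≈ 142.4
In days: 512596 / 86400 ≈ 5.93

512596 seconds (142.4 hours / 5.93 days)


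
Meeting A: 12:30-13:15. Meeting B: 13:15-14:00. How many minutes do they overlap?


0 minutes

Meeting A: 750-795 (in minutes from midnight)
Meeting B: 795-840
Overlap start = max(750, 795) = 795
Overlap end = min(795, 840) = 795
Overlap = max(0, 795 - 795) = 0 min


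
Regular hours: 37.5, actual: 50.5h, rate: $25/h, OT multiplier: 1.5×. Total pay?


Regular: 37.5h × $25 = $937.50
Overtime: 50.5 - 37.5 = 13.0h
OT pay: 13.0h × $25 × 1.5 = $487.50
Total = $937.50 + $487.50 = $1425.00

$1425.00


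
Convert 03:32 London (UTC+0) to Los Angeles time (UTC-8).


Time difference = UTC-8 - UTC+0 = -8 hours
New hour = (3 -8) mod 24
= -5 mod 24 = 19
Minutes unchanged → 19:32; -5 < 0 → previous day

19:32 (previous day)


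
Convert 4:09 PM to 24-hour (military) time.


16:09

Input: 4:09 PM
PM: 4 + 12 = 16


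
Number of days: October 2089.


31 days

Month: October (month 10)
October has 31 days


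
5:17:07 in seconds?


Hours: 5 × 3600 = 18000
Minutes: 17 × 60 = 1020
Seconds: 7
Total = 18000 + 1020 + 7 = 19027

19027 seconds


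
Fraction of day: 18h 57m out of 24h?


0.7896 (78.96%)

Total minutes: 18×60 + 57 = 1137
Day = 24×60 = 1440 minutes
Fraction = 1137/1440 ≈ 0.7896
As a percentage: 1137/1440 × 100 ≈ 78.96%


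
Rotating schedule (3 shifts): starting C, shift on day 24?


Shift B

Shifts: A, B, C
Start: C (index 2)
Day 24: (2 + 24 - 1) mod 3
= 25 mod 3
= 1
Index 1 → shift B


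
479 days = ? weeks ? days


68 weeks 3 days

Weeks: 479 ÷ 7 = 68 remainder 3


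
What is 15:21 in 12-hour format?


3:21 PM

Hour: 15
15 - 12 = 3 → PM


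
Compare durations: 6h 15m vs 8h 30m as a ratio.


25:34 (0.74)

Duration 1: 375 minutes
Duration 2: 510 minutes
Ratio = 375:510
GCD = 15
Simplified = 25:34
As a decimal: 25/34 ≈ 0.74


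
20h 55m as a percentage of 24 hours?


Total minutes: 20×60 + 55 = 1255
Day = 24×60 = 1440 minutes
Fraction = 1255/1440 ≈ 0.8715
As a percentage: 1255/1440 × 100 ≈ 87.15%

0.8715 (87.15%)


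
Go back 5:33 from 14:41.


09:08

Start: 881 minutes from midnight
Subtract: 333 minutes
Remaining: 881 - 333 = 548
Hours: 9, Minutes: 8


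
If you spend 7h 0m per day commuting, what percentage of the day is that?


Time: 420 minutes
Day: 1440 minutes
Percentage = (420/1440) × 100 ≈ 29.2%

29.2%


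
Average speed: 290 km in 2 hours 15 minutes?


128.9 km/h

Distance: 290 km
Time: 2h 15m = 135 min = 135/60 = 9/4 hours
Speed = 290 ÷ (9/4) = 290 × 4 / 9 = 1160/9 ≈ 128.9 km/h


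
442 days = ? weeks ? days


Weeks: 442 ÷ 7 = 63 remainder 1

63 weeks 1 days


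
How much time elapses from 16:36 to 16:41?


0h 5m

End time in minutes: 16×60 + 41 = 1001
Start time in minutes: 16×60 + 36 = 996
Difference = 1001 - 996 = 5 minutes
= 0 hours 5 minutes


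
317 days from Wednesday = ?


Friday

Start: Wednesday (index 2)
(2 + 317) mod 7
= 319 mod 7
= 4
Index 4 → Friday


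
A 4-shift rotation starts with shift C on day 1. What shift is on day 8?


Shift B

Shifts: A, B, C, D
Start: C (index 2)
Day 8: (2 + 8 - 1) mod 4
= 9 mod 4
= 1
Index 1 → shift B


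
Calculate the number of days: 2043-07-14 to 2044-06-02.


324 days

From July 14, 2043 to June 2, 2044
Rest of July 2043: 31 - 14 = 17
Full months: August 31, September 30, October 31, November 30, December 31, January 31, February 2044 29, March 31, April 30, May 31
Days into June 2044: 2
Total = 17 + 31 + 30 + 31 + 30 + 31 + 31 + 29 + 31 + 30 + 31 + 2 = 324 days


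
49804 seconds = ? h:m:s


13h 50m 4s

Hours: 49804 ÷ 3600 = 13 remainder 3004
Minutes: 3004 ÷ 60 = 50 remainder 4
Seconds: 4


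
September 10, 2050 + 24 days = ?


Start: September 10, 2050
Add 24 days
September 10 → October 1: 30 - 10 + 1 = 21 days (24 - 21 = 3 left)
October 1 + 3 = October 4, 2050

October 4, 2050


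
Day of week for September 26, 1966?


Monday

Zeller's congruence:
q=26, m=9, k=66, j=19
h = (26 + ⌊13×10/5⌋ + 66 + ⌊66/4⌋ + ⌊19/4⌋ - 2×19) mod 7
= (26 + 26 + 66 + 16 + 4 - 38) mod 7
= 100 mod 7 = 2
h=2 → Monday


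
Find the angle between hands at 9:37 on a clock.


Hour hand = 9×30 + 37×0.5 = 288.5°
Minute hand = 37×6 = 222°
Difference = |288.5 - 222| = 66.5°

66.5°


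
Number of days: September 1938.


30 days

Month: September (month 9)
September has 30 days


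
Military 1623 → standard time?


4:23 PM

Hour: 16
16 - 12 = 4 → PM


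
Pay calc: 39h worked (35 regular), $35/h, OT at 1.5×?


Regular: 35h × $35 = $1225.00
Overtime: 39 - 35 = 4h
OT pay: 4h × $35 × 1.5 = $210.00
Total = $1225.00 + $210.00 = $1435.00

$1435.00


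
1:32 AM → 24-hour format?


Input: 1:32 AM
AM hour stays: 1

01:32


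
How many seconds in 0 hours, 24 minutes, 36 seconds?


1476 seconds

Hours: 0 × 3600 = 0
Minutes: 24 × 60 = 1440
Seconds: 36
Total = 0 + 1440 + 36 = 1476


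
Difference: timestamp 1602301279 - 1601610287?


Difference = 1602301279 - 1601610287 = 690992 seconds
In hours: 690992 / 3600 ≈ 191.9
In days: 690992 / 86400 ≈ 8.00

690992 seconds (191.9 hours / 8.00 days)


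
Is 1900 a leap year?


No

Rules: divisible by 4 AND (not by 100 OR by 400)
1900 ÷ 4 = 475 exactly → divisible by 4
1900 ÷ 100 = 19 exactly → divisible by 100
1900 ÷ 400 = 4 remainder 300 → not divisible by 400
Divisible by 100 but not by 400 → not a leap year
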